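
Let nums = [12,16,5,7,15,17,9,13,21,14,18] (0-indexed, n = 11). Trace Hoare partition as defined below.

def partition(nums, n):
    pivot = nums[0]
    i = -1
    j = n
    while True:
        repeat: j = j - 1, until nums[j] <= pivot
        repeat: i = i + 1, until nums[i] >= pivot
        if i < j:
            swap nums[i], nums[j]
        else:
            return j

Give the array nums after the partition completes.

pivot = nums[0] = 12; i = -1, j = 11
j→6 (nums[6]=9≤12), i→0 (nums[0]=12≥12); i<j, swap → [9,16,5,7,15,17,12,13,21,14,18]
j→3 (nums[3]=7≤12), i→1 (nums[1]=16≥12); i<j, swap → [9,7,5,16,15,17,12,13,21,14,18]
j→2, i→3; i≥j, return j=2. nums = [9,7,5,16,15,17,12,13,21,14,18]

[9,7,5,16,15,17,12,13,21,14,18]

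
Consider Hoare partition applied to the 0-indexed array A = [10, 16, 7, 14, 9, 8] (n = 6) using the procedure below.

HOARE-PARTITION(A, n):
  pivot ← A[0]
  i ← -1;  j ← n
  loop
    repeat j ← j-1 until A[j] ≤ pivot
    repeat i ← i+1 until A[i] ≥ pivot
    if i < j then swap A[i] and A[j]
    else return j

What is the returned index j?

pivot = A[0] = 10; i = -1, j = 6
j→5 (A[5]=8≤10), i→0 (A[0]=10≥10); i<j, swap → [8, 16, 7, 14, 9, 10]
j→4 (A[4]=9≤10), i→1 (A[1]=16≥10); i<j, swap → [8, 9, 7, 14, 16, 10]
j→2, i→3; i≥j, return j=2. A = [8, 9, 7, 14, 16, 10]

2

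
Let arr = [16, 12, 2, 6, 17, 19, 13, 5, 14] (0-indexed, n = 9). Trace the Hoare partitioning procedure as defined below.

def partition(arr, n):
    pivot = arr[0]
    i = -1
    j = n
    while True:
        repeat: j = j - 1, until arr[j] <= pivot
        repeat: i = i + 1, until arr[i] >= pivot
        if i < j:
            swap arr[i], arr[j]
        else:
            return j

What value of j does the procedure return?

5

pivot=16
j stops at 8 (14), i stops at 0 (16); swap ⇒ [14, 12, 2, 6, 17, 19, 13, 5, 16]
j stops at 7 (5), i stops at 4 (17); swap ⇒ [14, 12, 2, 6, 5, 19, 13, 17, 16]
j stops at 6 (13), i stops at 5 (19); swap ⇒ [14, 12, 2, 6, 5, 13, 19, 17, 16]
j stops at 5, i stops at 6; i≥j ⇒ return 5. arr=[14, 12, 2, 6, 5, 13, 19, 17, 16]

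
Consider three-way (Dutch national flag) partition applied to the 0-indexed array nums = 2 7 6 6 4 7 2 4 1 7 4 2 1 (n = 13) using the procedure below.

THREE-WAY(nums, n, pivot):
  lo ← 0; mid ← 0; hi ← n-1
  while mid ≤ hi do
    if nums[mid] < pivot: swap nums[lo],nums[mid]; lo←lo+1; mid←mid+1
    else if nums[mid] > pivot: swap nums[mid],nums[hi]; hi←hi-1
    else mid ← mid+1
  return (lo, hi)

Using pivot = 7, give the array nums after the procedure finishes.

2 6 6 4 2 4 1 4 2 1 7 7 7

pivot = 7; lo=0, mid=0, hi=12
nums[mid]=2<7: swap nums[0],nums[0]; lo=1,mid=1 → 2 7 6 6 4 7 2 4 1 7 4 2 1
nums[mid]=7=7: mid=2
nums[mid]=6<7: swap nums[1],nums[2]; lo=2,mid=3 → 2 6 7 6 4 7 2 4 1 7 4 2 1
nums[mid]=6<7: swap nums[2],nums[3]; lo=3,mid=4 → 2 6 6 7 4 7 2 4 1 7 4 2 1
nums[mid]=4<7: swap nums[3],nums[4]; lo=4,mid=5 → 2 6 6 4 7 7 2 4 1 7 4 2 1
nums[mid]=7=7: mid=6
nums[mid]=2<7: swap nums[4],nums[6]; lo=5,mid=7 → 2 6 6 4 2 7 7 4 1 7 4 2 1
nums[mid]=4<7: swap nums[5],nums[7]; lo=6,mid=8 → 2 6 6 4 2 4 7 7 1 7 4 2 1
nums[mid]=1<7: swap nums[6],nums[8]; lo=7,mid=9 → 2 6 6 4 2 4 1 7 7 7 4 2 1
nums[mid]=7=7: mid=10
nums[mid]=4<7: swap nums[7],nums[10]; lo=8,mid=11 → 2 6 6 4 2 4 1 4 7 7 7 2 1
nums[mid]=2<7: swap nums[8],nums[11]; lo=9,mid=12 → 2 6 6 4 2 4 1 4 2 7 7 7 1
nums[mid]=1<7: swap nums[9],nums[12]; lo=10,mid=13 → 2 6 6 4 2 4 1 4 2 1 7 7 7
end: lo=10, hi=12; nums = 2 6 6 4 2 4 1 4 2 1 7 7 7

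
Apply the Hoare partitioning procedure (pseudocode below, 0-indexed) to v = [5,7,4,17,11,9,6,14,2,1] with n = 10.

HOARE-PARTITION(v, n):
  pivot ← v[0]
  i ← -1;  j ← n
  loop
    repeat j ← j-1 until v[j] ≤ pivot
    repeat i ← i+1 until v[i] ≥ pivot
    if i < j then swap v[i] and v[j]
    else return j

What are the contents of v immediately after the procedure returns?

pivot=5
j stops at 9 (1), i stops at 0 (5); swap ⇒ [1,7,4,17,11,9,6,14,2,5]
j stops at 8 (2), i stops at 1 (7); swap ⇒ [1,2,4,17,11,9,6,14,7,5]
j stops at 2, i stops at 3; i≥j ⇒ return 2. v=[1,2,4,17,11,9,6,14,7,5]

[1,2,4,17,11,9,6,14,7,5]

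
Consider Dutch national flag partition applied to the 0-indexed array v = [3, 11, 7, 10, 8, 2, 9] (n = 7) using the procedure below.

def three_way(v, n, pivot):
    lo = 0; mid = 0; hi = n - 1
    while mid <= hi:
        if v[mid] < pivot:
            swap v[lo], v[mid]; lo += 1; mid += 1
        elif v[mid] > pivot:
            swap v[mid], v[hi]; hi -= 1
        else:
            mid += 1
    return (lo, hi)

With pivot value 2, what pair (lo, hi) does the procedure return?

(0, 0)

lo=0 mid=0 hi=6
3>2: swap(0,6), hi=5 ⇒ [9, 11, 7, 10, 8, 2, 3]
9>2: swap(0,5), hi=4 ⇒ [2, 11, 7, 10, 8, 9, 3]
2=2: mid=1
11>2: swap(1,4), hi=3 ⇒ [2, 8, 7, 10, 11, 9, 3]
8>2: swap(1,3), hi=2 ⇒ [2, 10, 7, 8, 11, 9, 3]
10>2: swap(1,2), hi=1 ⇒ [2, 7, 10, 8, 11, 9, 3]
7>2: swap(1,1), hi=0 ⇒ [2, 7, 10, 8, 11, 9, 3]
done. lo=0 hi=0; v=[2, 7, 10, 8, 11, 9, 3]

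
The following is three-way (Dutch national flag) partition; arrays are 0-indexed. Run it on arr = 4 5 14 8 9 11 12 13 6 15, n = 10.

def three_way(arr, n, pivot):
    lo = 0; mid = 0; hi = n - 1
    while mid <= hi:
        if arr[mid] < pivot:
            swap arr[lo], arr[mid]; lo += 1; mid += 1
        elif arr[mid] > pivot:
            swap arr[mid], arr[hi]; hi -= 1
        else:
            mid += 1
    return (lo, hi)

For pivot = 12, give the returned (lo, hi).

(6, 6)

lo=0 mid=0 hi=9
4<12: swap(0,0), lo=1 mid=1 ⇒ 4 5 14 8 9 11 12 13 6 15
5<12: swap(1,1), lo=2 mid=2 ⇒ 4 5 14 8 9 11 12 13 6 15
14>12: swap(2,9), hi=8 ⇒ 4 5 15 8 9 11 12 13 6 14
15>12: swap(2,8), hi=7 ⇒ 4 5 6 8 9 11 12 13 15 14
6<12: swap(2,2), lo=3 mid=3 ⇒ 4 5 6 8 9 11 12 13 15 14
8<12: swap(3,3), lo=4 mid=4 ⇒ 4 5 6 8 9 11 12 13 15 14
9<12: swap(4,4), lo=5 mid=5 ⇒ 4 5 6 8 9 11 12 13 15 14
11<12: swap(5,5), lo=6 mid=6 ⇒ 4 5 6 8 9 11 12 13 15 14
12=12: mid=7
13>12: swap(7,7), hi=6 ⇒ 4 5 6 8 9 11 12 13 15 14
done. lo=6 hi=6; arr=4 5 6 8 9 11 12 13 15 14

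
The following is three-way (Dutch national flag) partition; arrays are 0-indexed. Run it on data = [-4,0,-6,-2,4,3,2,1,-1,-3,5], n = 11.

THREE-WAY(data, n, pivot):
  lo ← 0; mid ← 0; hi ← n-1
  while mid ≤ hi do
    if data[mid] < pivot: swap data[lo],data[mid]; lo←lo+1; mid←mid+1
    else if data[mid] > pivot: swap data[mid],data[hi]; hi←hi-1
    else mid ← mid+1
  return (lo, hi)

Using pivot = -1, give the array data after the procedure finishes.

[-4,-3,-6,-2,-1,2,1,3,4,5,0]

pivot = -1; lo=0, mid=0, hi=10
data[mid]=-4<-1: swap data[0],data[0]; lo=1,mid=1 → [-4,0,-6,-2,4,3,2,1,-1,-3,5]
data[mid]=0>-1: swap data[1],data[10]; hi=9 → [-4,5,-6,-2,4,3,2,1,-1,-3,0]
data[mid]=5>-1: swap data[1],data[9]; hi=8 → [-4,-3,-6,-2,4,3,2,1,-1,5,0]
data[mid]=-3<-1: swap data[1],data[1]; lo=2,mid=2 → [-4,-3,-6,-2,4,3,2,1,-1,5,0]
data[mid]=-6<-1: swap data[2],data[2]; lo=3,mid=3 → [-4,-3,-6,-2,4,3,2,1,-1,5,0]
data[mid]=-2<-1: swap data[3],data[3]; lo=4,mid=4 → [-4,-3,-6,-2,4,3,2,1,-1,5,0]
data[mid]=4>-1: swap data[4],data[8]; hi=7 → [-4,-3,-6,-2,-1,3,2,1,4,5,0]
data[mid]=-1=-1: mid=5
data[mid]=3>-1: swap data[5],data[7]; hi=6 → [-4,-3,-6,-2,-1,1,2,3,4,5,0]
data[mid]=1>-1: swap data[5],data[6]; hi=5 → [-4,-3,-6,-2,-1,2,1,3,4,5,0]
data[mid]=2>-1: swap data[5],data[5]; hi=4 → [-4,-3,-6,-2,-1,2,1,3,4,5,0]
end: lo=4, hi=4; data = [-4,-3,-6,-2,-1,2,1,3,4,5,0]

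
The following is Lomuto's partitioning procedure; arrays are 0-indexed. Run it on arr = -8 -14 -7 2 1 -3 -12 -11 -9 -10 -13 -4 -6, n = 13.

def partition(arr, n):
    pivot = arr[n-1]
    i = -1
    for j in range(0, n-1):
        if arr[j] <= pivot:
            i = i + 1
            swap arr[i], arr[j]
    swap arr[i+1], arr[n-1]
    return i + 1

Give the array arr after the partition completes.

-8 -14 -7 -12 -11 -9 -10 -13 -6 2 1 -4 -3

pivot = arr[12] = -6; i = -1
j=0: arr[0]=-8 ≤ -6 → i=0, swap arr[0],arr[0] (no change) → -8 -14 -7 2 1 -3 -12 -11 -9 -10 -13 -4 -6
j=1: arr[1]=-14 ≤ -6 → i=1, swap arr[1],arr[1] (no change) → -8 -14 -7 2 1 -3 -12 -11 -9 -10 -13 -4 -6
j=2: arr[2]=-7 ≤ -6 → i=2, swap arr[2],arr[2] (no change) → -8 -14 -7 2 1 -3 -12 -11 -9 -10 -13 -4 -6
j=3: arr[3]=2 > -6 → no swap
j=4: arr[4]=1 > -6 → no swap
j=5: arr[5]=-3 > -6 → no swap
j=6: arr[6]=-12 ≤ -6 → i=3, swap arr[3],arr[6] → -8 -14 -7 -12 1 -3 2 -11 -9 -10 -13 -4 -6
j=7: arr[7]=-11 ≤ -6 → i=4, swap arr[4],arr[7] → -8 -14 -7 -12 -11 -3 2 1 -9 -10 -13 -4 -6
j=8: arr[8]=-9 ≤ -6 → i=5, swap arr[5],arr[8] → -8 -14 -7 -12 -11 -9 2 1 -3 -10 -13 -4 -6
j=9: arr[9]=-10 ≤ -6 → i=6, swap arr[6],arr[9] → -8 -14 -7 -12 -11 -9 -10 1 -3 2 -13 -4 -6
j=10: arr[10]=-13 ≤ -6 → i=7, swap arr[7],arr[10] → -8 -14 -7 -12 -11 -9 -10 -13 -3 2 1 -4 -6
j=11: arr[11]=-4 > -6 → no swap
final swap arr[8],arr[12] → -8 -14 -7 -12 -11 -9 -10 -13 -6 2 1 -4 -3; return 8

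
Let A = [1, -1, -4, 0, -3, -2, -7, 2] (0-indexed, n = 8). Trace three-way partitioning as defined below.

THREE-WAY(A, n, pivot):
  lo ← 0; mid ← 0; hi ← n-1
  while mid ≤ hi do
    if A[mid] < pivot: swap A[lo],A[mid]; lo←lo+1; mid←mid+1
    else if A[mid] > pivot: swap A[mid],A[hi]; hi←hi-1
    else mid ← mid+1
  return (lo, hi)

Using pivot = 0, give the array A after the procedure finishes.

[-7, -1, -4, -3, -2, 0, 2, 1]

pivot = 0; lo=0, mid=0, hi=7
A[mid]=1>0: swap A[0],A[7]; hi=6 → [2, -1, -4, 0, -3, -2, -7, 1]
A[mid]=2>0: swap A[0],A[6]; hi=5 → [-7, -1, -4, 0, -3, -2, 2, 1]
A[mid]=-7<0: swap A[0],A[0]; lo=1,mid=1 → [-7, -1, -4, 0, -3, -2, 2, 1]
A[mid]=-1<0: swap A[1],A[1]; lo=2,mid=2 → [-7, -1, -4, 0, -3, -2, 2, 1]
A[mid]=-4<0: swap A[2],A[2]; lo=3,mid=3 → [-7, -1, -4, 0, -3, -2, 2, 1]
A[mid]=0=0: mid=4
A[mid]=-3<0: swap A[3],A[4]; lo=4,mid=5 → [-7, -1, -4, -3, 0, -2, 2, 1]
A[mid]=-2<0: swap A[4],A[5]; lo=5,mid=6 → [-7, -1, -4, -3, -2, 0, 2, 1]
end: lo=5, hi=5; A = [-7, -1, -4, -3, -2, 0, 2, 1]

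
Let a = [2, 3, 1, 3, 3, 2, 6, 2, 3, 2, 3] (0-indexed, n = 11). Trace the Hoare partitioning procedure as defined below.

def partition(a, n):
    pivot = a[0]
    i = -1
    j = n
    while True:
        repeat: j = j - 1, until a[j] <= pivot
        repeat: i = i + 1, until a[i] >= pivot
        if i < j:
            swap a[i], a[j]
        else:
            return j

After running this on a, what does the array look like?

pivot = a[0] = 2; i = -1, j = 11
j→9 (a[9]=2≤2), i→0 (a[0]=2≥2); i<j, swap → [2, 3, 1, 3, 3, 2, 6, 2, 3, 2, 3]
j→7 (a[7]=2≤2), i→1 (a[1]=3≥2); i<j, swap → [2, 2, 1, 3, 3, 2, 6, 3, 3, 2, 3]
j→5 (a[5]=2≤2), i→3 (a[3]=3≥2); i<j, swap → [2, 2, 1, 2, 3, 3, 6, 3, 3, 2, 3]
j→3, i→4; i≥j, return j=3. a = [2, 2, 1, 2, 3, 3, 6, 3, 3, 2, 3]

[2, 2, 1, 2, 3, 3, 6, 3, 3, 2, 3]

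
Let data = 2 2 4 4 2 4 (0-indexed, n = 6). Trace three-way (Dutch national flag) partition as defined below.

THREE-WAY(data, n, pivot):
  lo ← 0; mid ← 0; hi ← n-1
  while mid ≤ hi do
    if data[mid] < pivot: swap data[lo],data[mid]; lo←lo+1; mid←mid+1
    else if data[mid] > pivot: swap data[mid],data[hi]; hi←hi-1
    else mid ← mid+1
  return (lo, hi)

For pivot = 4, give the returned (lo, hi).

(3, 5)

pivot = 4; lo=0, mid=0, hi=5
data[mid]=2<4: swap data[0],data[0]; lo=1,mid=1 → 2 2 4 4 2 4
data[mid]=2<4: swap data[1],data[1]; lo=2,mid=2 → 2 2 4 4 2 4
data[mid]=4=4: mid=3
data[mid]=4=4: mid=4
data[mid]=2<4: swap data[2],data[4]; lo=3,mid=5 → 2 2 2 4 4 4
data[mid]=4=4: mid=6
end: lo=3, hi=5; data = 2 2 2 4 4 4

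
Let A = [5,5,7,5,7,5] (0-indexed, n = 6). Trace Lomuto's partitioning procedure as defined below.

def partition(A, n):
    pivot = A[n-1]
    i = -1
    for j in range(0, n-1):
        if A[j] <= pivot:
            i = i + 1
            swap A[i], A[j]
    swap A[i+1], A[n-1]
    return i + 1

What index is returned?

3

pivot=5, i=-1
j=0: 5≤5, i=0, swap(0,0) ⇒ [5,5,7,5,7,5]
j=1: 5≤5, i=1, swap(1,1) ⇒ [5,5,7,5,7,5]
j=2: 7>5, skip
j=3: 5≤5, i=2, swap(2,3) ⇒ [5,5,5,7,7,5]
j=4: 7>5, skip
swap(3,5) ⇒ [5,5,5,5,7,7]; return 3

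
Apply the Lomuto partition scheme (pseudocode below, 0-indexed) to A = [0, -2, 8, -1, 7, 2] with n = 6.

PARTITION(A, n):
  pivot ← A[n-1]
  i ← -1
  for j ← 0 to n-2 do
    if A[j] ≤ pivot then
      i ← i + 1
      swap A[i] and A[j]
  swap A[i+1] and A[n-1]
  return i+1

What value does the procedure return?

pivot = A[5] = 2; i = -1
j=0: A[0]=0 ≤ 2 → i=0, swap A[0],A[0] (no change) → [0, -2, 8, -1, 7, 2]
j=1: A[1]=-2 ≤ 2 → i=1, swap A[1],A[1] (no change) → [0, -2, 8, -1, 7, 2]
j=2: A[2]=8 > 2 → no swap
j=3: A[3]=-1 ≤ 2 → i=2, swap A[2],A[3] → [0, -2, -1, 8, 7, 2]
j=4: A[4]=7 > 2 → no swap
final swap A[3],A[5] → [0, -2, -1, 2, 7, 8]; return 3

3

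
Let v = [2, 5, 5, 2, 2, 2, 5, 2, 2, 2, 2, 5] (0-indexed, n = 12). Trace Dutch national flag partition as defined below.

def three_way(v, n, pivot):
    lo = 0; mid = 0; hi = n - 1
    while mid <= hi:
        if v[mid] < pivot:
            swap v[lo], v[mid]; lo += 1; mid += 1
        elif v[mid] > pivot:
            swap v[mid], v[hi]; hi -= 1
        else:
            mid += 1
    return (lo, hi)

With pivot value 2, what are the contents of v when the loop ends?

[2, 2, 2, 2, 2, 2, 2, 2, 5, 5, 5, 5]

pivot = 2; lo=0, mid=0, hi=11
v[mid]=2=2: mid=1
v[mid]=5>2: swap v[1],v[11]; hi=10 → [2, 5, 5, 2, 2, 2, 5, 2, 2, 2, 2, 5]
v[mid]=5>2: swap v[1],v[10]; hi=9 → [2, 2, 5, 2, 2, 2, 5, 2, 2, 2, 5, 5]
v[mid]=2=2: mid=2
v[mid]=5>2: swap v[2],v[9]; hi=8 → [2, 2, 2, 2, 2, 2, 5, 2, 2, 5, 5, 5]
v[mid]=2=2: mid=3
v[mid]=2=2: mid=4
v[mid]=2=2: mid=5
v[mid]=2=2: mid=6
v[mid]=5>2: swap v[6],v[8]; hi=7 → [2, 2, 2, 2, 2, 2, 2, 2, 5, 5, 5, 5]
v[mid]=2=2: mid=7
v[mid]=2=2: mid=8
end: lo=0, hi=7; v = [2, 2, 2, 2, 2, 2, 2, 2, 5, 5, 5, 5]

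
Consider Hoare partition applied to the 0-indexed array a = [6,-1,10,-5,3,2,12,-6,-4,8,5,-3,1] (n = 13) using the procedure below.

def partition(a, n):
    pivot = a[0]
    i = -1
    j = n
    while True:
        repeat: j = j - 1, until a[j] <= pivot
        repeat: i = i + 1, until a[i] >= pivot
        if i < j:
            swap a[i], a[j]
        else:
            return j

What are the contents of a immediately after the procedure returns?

pivot=6
j stops at 12 (1), i stops at 0 (6); swap ⇒ [1,-1,10,-5,3,2,12,-6,-4,8,5,-3,6]
j stops at 11 (-3), i stops at 2 (10); swap ⇒ [1,-1,-3,-5,3,2,12,-6,-4,8,5,10,6]
j stops at 10 (5), i stops at 6 (12); swap ⇒ [1,-1,-3,-5,3,2,5,-6,-4,8,12,10,6]
j stops at 8, i stops at 9; i≥j ⇒ return 8. a=[1,-1,-3,-5,3,2,5,-6,-4,8,12,10,6]

[1,-1,-3,-5,3,2,5,-6,-4,8,12,10,6]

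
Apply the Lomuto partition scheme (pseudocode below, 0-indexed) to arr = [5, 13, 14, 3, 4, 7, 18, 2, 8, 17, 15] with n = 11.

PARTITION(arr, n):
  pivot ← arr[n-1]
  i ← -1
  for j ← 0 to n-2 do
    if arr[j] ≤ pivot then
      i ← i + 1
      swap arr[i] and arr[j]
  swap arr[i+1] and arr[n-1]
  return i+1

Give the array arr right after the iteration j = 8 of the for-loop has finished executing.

[5, 13, 14, 3, 4, 7, 2, 8, 18, 17, 15]

pivot = arr[10] = 15; i = -1
j=0: arr[0]=5 ≤ 15 → i=0, swap arr[0],arr[0] (no change) → [5, 13, 14, 3, 4, 7, 18, 2, 8, 17, 15]
j=1: arr[1]=13 ≤ 15 → i=1, swap arr[1],arr[1] (no change) → [5, 13, 14, 3, 4, 7, 18, 2, 8, 17, 15]
j=2: arr[2]=14 ≤ 15 → i=2, swap arr[2],arr[2] (no change) → [5, 13, 14, 3, 4, 7, 18, 2, 8, 17, 15]
j=3: arr[3]=3 ≤ 15 → i=3, swap arr[3],arr[3] (no change) → [5, 13, 14, 3, 4, 7, 18, 2, 8, 17, 15]
j=4: arr[4]=4 ≤ 15 → i=4, swap arr[4],arr[4] (no change) → [5, 13, 14, 3, 4, 7, 18, 2, 8, 17, 15]
j=5: arr[5]=7 ≤ 15 → i=5, swap arr[5],arr[5] (no change) → [5, 13, 14, 3, 4, 7, 18, 2, 8, 17, 15]
j=6: arr[6]=18 > 15 → no swap
j=7: arr[7]=2 ≤ 15 → i=6, swap arr[6],arr[7] → [5, 13, 14, 3, 4, 7, 2, 18, 8, 17, 15]
j=8: arr[8]=8 ≤ 15 → i=7, swap arr[7],arr[8] → [5, 13, 14, 3, 4, 7, 2, 8, 18, 17, 15]
(after j=8) arr = [5, 13, 14, 3, 4, 7, 2, 8, 18, 17, 15]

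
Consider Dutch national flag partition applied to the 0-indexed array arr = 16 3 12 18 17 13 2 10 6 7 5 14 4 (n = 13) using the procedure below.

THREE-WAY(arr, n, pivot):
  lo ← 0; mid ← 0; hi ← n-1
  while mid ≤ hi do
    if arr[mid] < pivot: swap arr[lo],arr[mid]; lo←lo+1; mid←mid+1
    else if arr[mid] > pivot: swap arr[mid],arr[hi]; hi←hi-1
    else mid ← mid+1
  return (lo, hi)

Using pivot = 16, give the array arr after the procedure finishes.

3 12 4 14 13 2 10 6 7 5 16 17 18

pivot = 16; lo=0, mid=0, hi=12
arr[mid]=16=16: mid=1
arr[mid]=3<16: swap arr[0],arr[1]; lo=1,mid=2 → 3 16 12 18 17 13 2 10 6 7 5 14 4
arr[mid]=12<16: swap arr[1],arr[2]; lo=2,mid=3 → 3 12 16 18 17 13 2 10 6 7 5 14 4
arr[mid]=18>16: swap arr[3],arr[12]; hi=11 → 3 12 16 4 17 13 2 10 6 7 5 14 18
arr[mid]=4<16: swap arr[2],arr[3]; lo=3,mid=4 → 3 12 4 16 17 13 2 10 6 7 5 14 18
arr[mid]=17>16: swap arr[4],arr[11]; hi=10 → 3 12 4 16 14 13 2 10 6 7 5 17 18
arr[mid]=14<16: swap arr[3],arr[4]; lo=4,mid=5 → 3 12 4 14 16 13 2 10 6 7 5 17 18
arr[mid]=13<16: swap arr[4],arr[5]; lo=5,mid=6 → 3 12 4 14 13 16 2 10 6 7 5 17 18
arr[mid]=2<16: swap arr[5],arr[6]; lo=6,mid=7 → 3 12 4 14 13 2 16 10 6 7 5 17 18
arr[mid]=10<16: swap arr[6],arr[7]; lo=7,mid=8 → 3 12 4 14 13 2 10 16 6 7 5 17 18
arr[mid]=6<16: swap arr[7],arr[8]; lo=8,mid=9 → 3 12 4 14 13 2 10 6 16 7 5 17 18
arr[mid]=7<16: swap arr[8],arr[9]; lo=9,mid=10 → 3 12 4 14 13 2 10 6 7 16 5 17 18
arr[mid]=5<16: swap arr[9],arr[10]; lo=10,mid=11 → 3 12 4 14 13 2 10 6 7 5 16 17 18
end: lo=10, hi=10; arr = 3 12 4 14 13 2 10 6 7 5 16 17 18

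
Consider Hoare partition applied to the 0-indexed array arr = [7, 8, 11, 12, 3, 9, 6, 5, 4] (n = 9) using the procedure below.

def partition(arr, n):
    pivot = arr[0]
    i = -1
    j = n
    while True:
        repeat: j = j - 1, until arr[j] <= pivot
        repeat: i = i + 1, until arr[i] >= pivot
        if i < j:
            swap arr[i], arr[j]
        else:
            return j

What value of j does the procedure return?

3

pivot = arr[0] = 7; i = -1, j = 9
j→8 (arr[8]=4≤7), i→0 (arr[0]=7≥7); i<j, swap → [4, 8, 11, 12, 3, 9, 6, 5, 7]
j→7 (arr[7]=5≤7), i→1 (arr[1]=8≥7); i<j, swap → [4, 5, 11, 12, 3, 9, 6, 8, 7]
j→6 (arr[6]=6≤7), i→2 (arr[2]=11≥7); i<j, swap → [4, 5, 6, 12, 3, 9, 11, 8, 7]
j→4 (arr[4]=3≤7), i→3 (arr[3]=12≥7); i<j, swap → [4, 5, 6, 3, 12, 9, 11, 8, 7]
j→3, i→4; i≥j, return j=3. arr = [4, 5, 6, 3, 12, 9, 11, 8, 7]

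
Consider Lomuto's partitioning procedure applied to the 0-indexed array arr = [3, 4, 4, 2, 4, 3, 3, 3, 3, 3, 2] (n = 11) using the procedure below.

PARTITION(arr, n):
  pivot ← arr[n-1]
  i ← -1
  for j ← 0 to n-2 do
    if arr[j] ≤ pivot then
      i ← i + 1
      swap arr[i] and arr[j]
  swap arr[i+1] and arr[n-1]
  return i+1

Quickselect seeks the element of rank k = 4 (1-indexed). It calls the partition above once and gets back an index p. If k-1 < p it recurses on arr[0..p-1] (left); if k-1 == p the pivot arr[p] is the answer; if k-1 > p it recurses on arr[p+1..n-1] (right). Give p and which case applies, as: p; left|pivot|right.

pivot=2, i=-1
j=0: 3>2, skip
j=1: 4>2, skip
j=2: 4>2, skip
j=3: 2≤2, i=0, swap(0,3) ⇒ [2, 4, 4, 3, 4, 3, 3, 3, 3, 3, 2]
j=4: 4>2, skip
j=5: 3>2, skip
j=6: 3>2, skip
j=7: 3>2, skip
j=8: 3>2, skip
j=9: 3>2, skip
swap(1,10) ⇒ [2, 2, 4, 3, 4, 3, 3, 3, 3, 3, 4]; return 1
p = 1; k-1 = 3 > 1 ⇒ right

1; right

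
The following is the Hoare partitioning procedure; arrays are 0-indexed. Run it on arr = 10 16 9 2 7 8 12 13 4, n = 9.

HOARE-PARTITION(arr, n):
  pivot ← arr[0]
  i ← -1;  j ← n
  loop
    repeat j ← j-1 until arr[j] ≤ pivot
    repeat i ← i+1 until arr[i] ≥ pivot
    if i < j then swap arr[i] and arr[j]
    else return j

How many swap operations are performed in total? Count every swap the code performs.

pivot=10
j stops at 8 (4), i stops at 0 (10); swap ⇒ 4 16 9 2 7 8 12 13 10
j stops at 5 (8), i stops at 1 (16); swap ⇒ 4 8 9 2 7 16 12 13 10
j stops at 4, i stops at 5; i≥j ⇒ return 4. arr=4 8 9 2 7 16 12 13 10

2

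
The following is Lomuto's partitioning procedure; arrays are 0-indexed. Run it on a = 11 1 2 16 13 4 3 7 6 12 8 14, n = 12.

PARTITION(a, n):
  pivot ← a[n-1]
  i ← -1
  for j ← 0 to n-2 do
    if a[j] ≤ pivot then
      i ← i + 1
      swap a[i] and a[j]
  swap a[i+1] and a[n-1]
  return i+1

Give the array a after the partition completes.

pivot=14, i=-1
j=0: 11≤14, i=0, swap(0,0) ⇒ 11 1 2 16 13 4 3 7 6 12 8 14
j=1: 1≤14, i=1, swap(1,1) ⇒ 11 1 2 16 13 4 3 7 6 12 8 14
j=2: 2≤14, i=2, swap(2,2) ⇒ 11 1 2 16 13 4 3 7 6 12 8 14
j=3: 16>14, skip
j=4: 13≤14, i=3, swap(3,4) ⇒ 11 1 2 13 16 4 3 7 6 12 8 14
j=5: 4≤14, i=4, swap(4,5) ⇒ 11 1 2 13 4 16 3 7 6 12 8 14
j=6: 3≤14, i=5, swap(5,6) ⇒ 11 1 2 13 4 3 16 7 6 12 8 14
j=7: 7≤14, i=6, swap(6,7) ⇒ 11 1 2 13 4 3 7 16 6 12 8 14
j=8: 6≤14, i=7, swap(7,8) ⇒ 11 1 2 13 4 3 7 6 16 12 8 14
j=9: 12≤14, i=8, swap(8,9) ⇒ 11 1 2 13 4 3 7 6 12 16 8 14
j=10: 8≤14, i=9, swap(9,10) ⇒ 11 1 2 13 4 3 7 6 12 8 16 14
swap(10,11) ⇒ 11 1 2 13 4 3 7 6 12 8 14 16; return 10

11 1 2 13 4 3 7 6 12 8 14 16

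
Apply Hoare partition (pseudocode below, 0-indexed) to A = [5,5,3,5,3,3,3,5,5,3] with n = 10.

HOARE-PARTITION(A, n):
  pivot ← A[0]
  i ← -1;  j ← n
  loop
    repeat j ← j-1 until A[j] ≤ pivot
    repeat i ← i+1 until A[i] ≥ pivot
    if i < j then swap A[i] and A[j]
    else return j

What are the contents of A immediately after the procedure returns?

pivot=5
j stops at 9 (3), i stops at 0 (5); swap ⇒ [3,5,3,5,3,3,3,5,5,5]
j stops at 8 (5), i stops at 1 (5); swap ⇒ [3,5,3,5,3,3,3,5,5,5]
j stops at 7 (5), i stops at 3 (5); swap ⇒ [3,5,3,5,3,3,3,5,5,5]
j stops at 6, i stops at 7; i≥j ⇒ return 6. A=[3,5,3,5,3,3,3,5,5,5]

[3,5,3,5,3,3,3,5,5,5]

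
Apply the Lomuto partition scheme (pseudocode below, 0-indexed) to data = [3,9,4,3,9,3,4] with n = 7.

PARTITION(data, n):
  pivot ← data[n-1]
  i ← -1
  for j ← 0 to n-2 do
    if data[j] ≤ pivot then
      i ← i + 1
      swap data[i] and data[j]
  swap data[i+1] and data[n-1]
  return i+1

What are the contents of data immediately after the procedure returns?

[3,4,3,3,4,9,9]

pivot = data[6] = 4; i = -1
j=0: data[0]=3 ≤ 4 → i=0, swap data[0],data[0] (no change) → [3,9,4,3,9,3,4]
j=1: data[1]=9 > 4 → no swap
j=2: data[2]=4 ≤ 4 → i=1, swap data[1],data[2] → [3,4,9,3,9,3,4]
j=3: data[3]=3 ≤ 4 → i=2, swap data[2],data[3] → [3,4,3,9,9,3,4]
j=4: data[4]=9 > 4 → no swap
j=5: data[5]=3 ≤ 4 → i=3, swap data[3],data[5] → [3,4,3,3,9,9,4]
final swap data[4],data[6] → [3,4,3,3,4,9,9]; return 4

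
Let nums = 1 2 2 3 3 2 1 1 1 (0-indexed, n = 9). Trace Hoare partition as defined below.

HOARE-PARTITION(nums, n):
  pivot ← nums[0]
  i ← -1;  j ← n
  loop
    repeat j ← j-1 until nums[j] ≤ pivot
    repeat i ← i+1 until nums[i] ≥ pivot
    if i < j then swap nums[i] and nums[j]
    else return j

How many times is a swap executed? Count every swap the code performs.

3

pivot=1
j stops at 8 (1), i stops at 0 (1); swap ⇒ 1 2 2 3 3 2 1 1 1
j stops at 7 (1), i stops at 1 (2); swap ⇒ 1 1 2 3 3 2 1 2 1
j stops at 6 (1), i stops at 2 (2); swap ⇒ 1 1 1 3 3 2 2 2 1
j stops at 2, i stops at 3; i≥j ⇒ return 2. nums=1 1 1 3 3 2 2 2 1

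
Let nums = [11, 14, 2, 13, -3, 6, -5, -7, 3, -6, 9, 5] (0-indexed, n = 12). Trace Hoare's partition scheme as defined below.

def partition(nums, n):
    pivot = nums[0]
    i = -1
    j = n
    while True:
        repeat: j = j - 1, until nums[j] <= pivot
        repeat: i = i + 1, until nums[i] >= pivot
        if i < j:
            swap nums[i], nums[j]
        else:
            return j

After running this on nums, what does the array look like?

[5, 9, 2, -6, -3, 6, -5, -7, 3, 13, 14, 11]

pivot=11
j stops at 11 (5), i stops at 0 (11); swap ⇒ [5, 14, 2, 13, -3, 6, -5, -7, 3, -6, 9, 11]
j stops at 10 (9), i stops at 1 (14); swap ⇒ [5, 9, 2, 13, -3, 6, -5, -7, 3, -6, 14, 11]
j stops at 9 (-6), i stops at 3 (13); swap ⇒ [5, 9, 2, -6, -3, 6, -5, -7, 3, 13, 14, 11]
j stops at 8, i stops at 9; i≥j ⇒ return 8. nums=[5, 9, 2, -6, -3, 6, -5, -7, 3, 13, 14, 11]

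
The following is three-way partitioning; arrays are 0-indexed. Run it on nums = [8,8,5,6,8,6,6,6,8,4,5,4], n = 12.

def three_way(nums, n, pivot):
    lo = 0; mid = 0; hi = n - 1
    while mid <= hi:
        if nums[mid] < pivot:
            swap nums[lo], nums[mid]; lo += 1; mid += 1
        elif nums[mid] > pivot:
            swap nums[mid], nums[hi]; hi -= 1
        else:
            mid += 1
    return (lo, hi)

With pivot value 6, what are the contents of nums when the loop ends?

pivot = 6; lo=0, mid=0, hi=11
nums[mid]=8>6: swap nums[0],nums[11]; hi=10 → [4,8,5,6,8,6,6,6,8,4,5,8]
nums[mid]=4<6: swap nums[0],nums[0]; lo=1,mid=1 → [4,8,5,6,8,6,6,6,8,4,5,8]
nums[mid]=8>6: swap nums[1],nums[10]; hi=9 → [4,5,5,6,8,6,6,6,8,4,8,8]
nums[mid]=5<6: swap nums[1],nums[1]; lo=2,mid=2 → [4,5,5,6,8,6,6,6,8,4,8,8]
nums[mid]=5<6: swap nums[2],nums[2]; lo=3,mid=3 → [4,5,5,6,8,6,6,6,8,4,8,8]
nums[mid]=6=6: mid=4
nums[mid]=8>6: swap nums[4],nums[9]; hi=8 → [4,5,5,6,4,6,6,6,8,8,8,8]
nums[mid]=4<6: swap nums[3],nums[4]; lo=4,mid=5 → [4,5,5,4,6,6,6,6,8,8,8,8]
nums[mid]=6=6: mid=6
nums[mid]=6=6: mid=7
nums[mid]=6=6: mid=8
nums[mid]=8>6: swap nums[8],nums[8]; hi=7 → [4,5,5,4,6,6,6,6,8,8,8,8]
end: lo=4, hi=7; nums = [4,5,5,4,6,6,6,6,8,8,8,8]

[4,5,5,4,6,6,6,6,8,8,8,8]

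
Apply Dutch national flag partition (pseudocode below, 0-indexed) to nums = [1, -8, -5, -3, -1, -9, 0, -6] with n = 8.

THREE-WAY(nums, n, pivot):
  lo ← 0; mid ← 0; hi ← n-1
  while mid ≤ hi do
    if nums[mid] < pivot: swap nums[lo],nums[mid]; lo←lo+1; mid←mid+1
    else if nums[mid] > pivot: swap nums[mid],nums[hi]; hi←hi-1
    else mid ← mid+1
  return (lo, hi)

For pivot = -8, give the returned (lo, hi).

pivot = -8; lo=0, mid=0, hi=7
nums[mid]=1>-8: swap nums[0],nums[7]; hi=6 → [-6, -8, -5, -3, -1, -9, 0, 1]
nums[mid]=-6>-8: swap nums[0],nums[6]; hi=5 → [0, -8, -5, -3, -1, -9, -6, 1]
nums[mid]=0>-8: swap nums[0],nums[5]; hi=4 → [-9, -8, -5, -3, -1, 0, -6, 1]
nums[mid]=-9<-8: swap nums[0],nums[0]; lo=1,mid=1 → [-9, -8, -5, -3, -1, 0, -6, 1]
nums[mid]=-8=-8: mid=2
nums[mid]=-5>-8: swap nums[2],nums[4]; hi=3 → [-9, -8, -1, -3, -5, 0, -6, 1]
nums[mid]=-1>-8: swap nums[2],nums[3]; hi=2 → [-9, -8, -3, -1, -5, 0, -6, 1]
nums[mid]=-3>-8: swap nums[2],nums[2]; hi=1 → [-9, -8, -3, -1, -5, 0, -6, 1]
end: lo=1, hi=1; nums = [-9, -8, -3, -1, -5, 0, -6, 1]

(1, 1)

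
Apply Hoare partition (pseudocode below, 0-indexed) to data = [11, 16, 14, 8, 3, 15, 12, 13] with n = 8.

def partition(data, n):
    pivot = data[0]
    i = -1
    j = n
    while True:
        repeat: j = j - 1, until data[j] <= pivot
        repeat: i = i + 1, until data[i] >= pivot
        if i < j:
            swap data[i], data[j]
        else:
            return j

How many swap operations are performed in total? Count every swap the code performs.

2

pivot=11
j stops at 4 (3), i stops at 0 (11); swap ⇒ [3, 16, 14, 8, 11, 15, 12, 13]
j stops at 3 (8), i stops at 1 (16); swap ⇒ [3, 8, 14, 16, 11, 15, 12, 13]
j stops at 1, i stops at 2; i≥j ⇒ return 1. data=[3, 8, 14, 16, 11, 15, 12, 13]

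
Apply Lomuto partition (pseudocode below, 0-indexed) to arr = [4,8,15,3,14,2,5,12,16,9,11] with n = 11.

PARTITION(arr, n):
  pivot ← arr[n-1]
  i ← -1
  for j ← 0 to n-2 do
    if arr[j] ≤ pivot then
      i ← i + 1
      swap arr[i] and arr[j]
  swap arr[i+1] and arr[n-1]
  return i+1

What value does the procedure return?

pivot = arr[10] = 11; i = -1
j=0: arr[0]=4 ≤ 11 → i=0, swap arr[0],arr[0] (no change) → [4,8,15,3,14,2,5,12,16,9,11]
j=1: arr[1]=8 ≤ 11 → i=1, swap arr[1],arr[1] (no change) → [4,8,15,3,14,2,5,12,16,9,11]
j=2: arr[2]=15 > 11 → no swap
j=3: arr[3]=3 ≤ 11 → i=2, swap arr[2],arr[3] → [4,8,3,15,14,2,5,12,16,9,11]
j=4: arr[4]=14 > 11 → no swap
j=5: arr[5]=2 ≤ 11 → i=3, swap arr[3],arr[5] → [4,8,3,2,14,15,5,12,16,9,11]
j=6: arr[6]=5 ≤ 11 → i=4, swap arr[4],arr[6] → [4,8,3,2,5,15,14,12,16,9,11]
j=7: arr[7]=12 > 11 → no swap
j=8: arr[8]=16 > 11 → no swap
j=9: arr[9]=9 ≤ 11 → i=5, swap arr[5],arr[9] → [4,8,3,2,5,9,14,12,16,15,11]
final swap arr[6],arr[10] → [4,8,3,2,5,9,11,12,16,15,14]; return 6

6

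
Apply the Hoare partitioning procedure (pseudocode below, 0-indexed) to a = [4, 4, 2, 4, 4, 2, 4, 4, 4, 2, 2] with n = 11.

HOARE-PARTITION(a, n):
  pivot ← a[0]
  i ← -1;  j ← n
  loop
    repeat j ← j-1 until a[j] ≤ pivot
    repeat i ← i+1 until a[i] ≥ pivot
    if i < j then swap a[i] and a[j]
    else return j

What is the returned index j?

pivot=4
j stops at 10 (2), i stops at 0 (4); swap ⇒ [2, 4, 2, 4, 4, 2, 4, 4, 4, 2, 4]
j stops at 9 (2), i stops at 1 (4); swap ⇒ [2, 2, 2, 4, 4, 2, 4, 4, 4, 4, 4]
j stops at 8 (4), i stops at 3 (4); swap ⇒ [2, 2, 2, 4, 4, 2, 4, 4, 4, 4, 4]
j stops at 7 (4), i stops at 4 (4); swap ⇒ [2, 2, 2, 4, 4, 2, 4, 4, 4, 4, 4]
j stops at 6, i stops at 6; i≥j ⇒ return 6. a=[2, 2, 2, 4, 4, 2, 4, 4, 4, 4, 4]

6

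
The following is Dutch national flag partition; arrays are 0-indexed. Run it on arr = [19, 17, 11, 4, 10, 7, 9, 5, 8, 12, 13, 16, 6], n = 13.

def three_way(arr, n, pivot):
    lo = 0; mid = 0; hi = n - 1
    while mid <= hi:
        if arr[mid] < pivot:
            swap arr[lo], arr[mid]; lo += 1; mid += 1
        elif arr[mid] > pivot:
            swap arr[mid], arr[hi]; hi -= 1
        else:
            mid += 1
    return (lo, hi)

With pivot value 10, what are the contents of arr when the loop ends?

[6, 8, 5, 4, 7, 9, 10, 11, 12, 13, 16, 17, 19]

pivot = 10; lo=0, mid=0, hi=12
arr[mid]=19>10: swap arr[0],arr[12]; hi=11 → [6, 17, 11, 4, 10, 7, 9, 5, 8, 12, 13, 16, 19]
arr[mid]=6<10: swap arr[0],arr[0]; lo=1,mid=1 → [6, 17, 11, 4, 10, 7, 9, 5, 8, 12, 13, 16, 19]
arr[mid]=17>10: swap arr[1],arr[11]; hi=10 → [6, 16, 11, 4, 10, 7, 9, 5, 8, 12, 13, 17, 19]
arr[mid]=16>10: swap arr[1],arr[10]; hi=9 → [6, 13, 11, 4, 10, 7, 9, 5, 8, 12, 16, 17, 19]
arr[mid]=13>10: swap arr[1],arr[9]; hi=8 → [6, 12, 11, 4, 10, 7, 9, 5, 8, 13, 16, 17, 19]
arr[mid]=12>10: swap arr[1],arr[8]; hi=7 → [6, 8, 11, 4, 10, 7, 9, 5, 12, 13, 16, 17, 19]
arr[mid]=8<10: swap arr[1],arr[1]; lo=2,mid=2 → [6, 8, 11, 4, 10, 7, 9, 5, 12, 13, 16, 17, 19]
arr[mid]=11>10: swap arr[2],arr[7]; hi=6 → [6, 8, 5, 4, 10, 7, 9, 11, 12, 13, 16, 17, 19]
arr[mid]=5<10: swap arr[2],arr[2]; lo=3,mid=3 → [6, 8, 5, 4, 10, 7, 9, 11, 12, 13, 16, 17, 19]
arr[mid]=4<10: swap arr[3],arr[3]; lo=4,mid=4 → [6, 8, 5, 4, 10, 7, 9, 11, 12, 13, 16, 17, 19]
arr[mid]=10=10: mid=5
arr[mid]=7<10: swap arr[4],arr[5]; lo=5,mid=6 → [6, 8, 5, 4, 7, 10, 9, 11, 12, 13, 16, 17, 19]
arr[mid]=9<10: swap arr[5],arr[6]; lo=6,mid=7 → [6, 8, 5, 4, 7, 9, 10, 11, 12, 13, 16, 17, 19]
end: lo=6, hi=6; arr = [6, 8, 5, 4, 7, 9, 10, 11, 12, 13, 16, 17, 19]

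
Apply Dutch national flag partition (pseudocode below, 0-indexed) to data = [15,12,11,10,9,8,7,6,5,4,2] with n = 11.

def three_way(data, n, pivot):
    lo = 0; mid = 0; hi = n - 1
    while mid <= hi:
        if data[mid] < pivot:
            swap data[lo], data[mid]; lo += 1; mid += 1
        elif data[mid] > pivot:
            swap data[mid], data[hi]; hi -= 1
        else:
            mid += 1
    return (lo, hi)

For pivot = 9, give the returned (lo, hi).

(6, 6)

pivot = 9; lo=0, mid=0, hi=10
data[mid]=15>9: swap data[0],data[10]; hi=9 → [2,12,11,10,9,8,7,6,5,4,15]
data[mid]=2<9: swap data[0],data[0]; lo=1,mid=1 → [2,12,11,10,9,8,7,6,5,4,15]
data[mid]=12>9: swap data[1],data[9]; hi=8 → [2,4,11,10,9,8,7,6,5,12,15]
data[mid]=4<9: swap data[1],data[1]; lo=2,mid=2 → [2,4,11,10,9,8,7,6,5,12,15]
data[mid]=11>9: swap data[2],data[8]; hi=7 → [2,4,5,10,9,8,7,6,11,12,15]
data[mid]=5<9: swap data[2],data[2]; lo=3,mid=3 → [2,4,5,10,9,8,7,6,11,12,15]
data[mid]=10>9: swap data[3],data[7]; hi=6 → [2,4,5,6,9,8,7,10,11,12,15]
data[mid]=6<9: swap data[3],data[3]; lo=4,mid=4 → [2,4,5,6,9,8,7,10,11,12,15]
data[mid]=9=9: mid=5
data[mid]=8<9: swap data[4],data[5]; lo=5,mid=6 → [2,4,5,6,8,9,7,10,11,12,15]
data[mid]=7<9: swap data[5],data[6]; lo=6,mid=7 → [2,4,5,6,8,7,9,10,11,12,15]
end: lo=6, hi=6; data = [2,4,5,6,8,7,9,10,11,12,15]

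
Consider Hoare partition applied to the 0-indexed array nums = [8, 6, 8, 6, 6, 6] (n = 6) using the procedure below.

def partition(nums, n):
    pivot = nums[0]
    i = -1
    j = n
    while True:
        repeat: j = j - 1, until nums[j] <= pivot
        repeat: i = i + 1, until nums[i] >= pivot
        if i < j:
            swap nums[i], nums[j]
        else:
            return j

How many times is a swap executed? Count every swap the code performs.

2

pivot = nums[0] = 8; i = -1, j = 6
j→5 (nums[5]=6≤8), i→0 (nums[0]=8≥8); i<j, swap → [6, 6, 8, 6, 6, 8]
j→4 (nums[4]=6≤8), i→2 (nums[2]=8≥8); i<j, swap → [6, 6, 6, 6, 8, 8]
j→3, i→4; i≥j, return j=3. nums = [6, 6, 6, 6, 8, 8]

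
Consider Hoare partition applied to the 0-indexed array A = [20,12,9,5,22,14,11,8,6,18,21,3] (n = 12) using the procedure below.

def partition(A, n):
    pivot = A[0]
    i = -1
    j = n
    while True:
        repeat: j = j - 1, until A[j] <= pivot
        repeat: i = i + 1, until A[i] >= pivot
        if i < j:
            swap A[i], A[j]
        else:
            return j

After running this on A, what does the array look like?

pivot=20
j stops at 11 (3), i stops at 0 (20); swap ⇒ [3,12,9,5,22,14,11,8,6,18,21,20]
j stops at 9 (18), i stops at 4 (22); swap ⇒ [3,12,9,5,18,14,11,8,6,22,21,20]
j stops at 8, i stops at 9; i≥j ⇒ return 8. A=[3,12,9,5,18,14,11,8,6,22,21,20]

[3,12,9,5,18,14,11,8,6,22,21,20]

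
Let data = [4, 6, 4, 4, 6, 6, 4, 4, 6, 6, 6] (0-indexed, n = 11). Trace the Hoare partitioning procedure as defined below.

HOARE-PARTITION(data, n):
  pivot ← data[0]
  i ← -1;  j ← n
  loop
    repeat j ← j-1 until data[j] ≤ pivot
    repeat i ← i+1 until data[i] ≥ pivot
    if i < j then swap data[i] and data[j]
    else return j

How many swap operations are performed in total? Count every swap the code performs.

pivot = data[0] = 4; i = -1, j = 11
j→7 (data[7]=4≤4), i→0 (data[0]=4≥4); i<j, swap → [4, 6, 4, 4, 6, 6, 4, 4, 6, 6, 6]
j→6 (data[6]=4≤4), i→1 (data[1]=6≥4); i<j, swap → [4, 4, 4, 4, 6, 6, 6, 4, 6, 6, 6]
j→3 (data[3]=4≤4), i→2 (data[2]=4≥4); i<j, swap → [4, 4, 4, 4, 6, 6, 6, 4, 6, 6, 6]
j→2, i→3; i≥j, return j=2. data = [4, 4, 4, 4, 6, 6, 6, 4, 6, 6, 6]

3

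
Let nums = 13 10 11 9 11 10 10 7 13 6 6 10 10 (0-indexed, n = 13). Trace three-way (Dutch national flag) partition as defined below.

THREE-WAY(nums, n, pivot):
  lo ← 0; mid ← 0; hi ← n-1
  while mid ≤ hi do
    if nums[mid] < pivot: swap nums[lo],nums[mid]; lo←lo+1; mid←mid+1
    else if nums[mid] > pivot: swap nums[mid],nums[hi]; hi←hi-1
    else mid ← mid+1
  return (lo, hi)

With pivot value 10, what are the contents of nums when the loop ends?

9 6 7 6 10 10 10 10 10 13 11 11 13

pivot = 10; lo=0, mid=0, hi=12
nums[mid]=13>10: swap nums[0],nums[12]; hi=11 → 10 10 11 9 11 10 10 7 13 6 6 10 13
nums[mid]=10=10: mid=1
nums[mid]=10=10: mid=2
nums[mid]=11>10: swap nums[2],nums[11]; hi=10 → 10 10 10 9 11 10 10 7 13 6 6 11 13
nums[mid]=10=10: mid=3
nums[mid]=9<10: swap nums[0],nums[3]; lo=1,mid=4 → 9 10 10 10 11 10 10 7 13 6 6 11 13
nums[mid]=11>10: swap nums[4],nums[10]; hi=9 → 9 10 10 10 6 10 10 7 13 6 11 11 13
nums[mid]=6<10: swap nums[1],nums[4]; lo=2,mid=5 → 9 6 10 10 10 10 10 7 13 6 11 11 13
nums[mid]=10=10: mid=6
nums[mid]=10=10: mid=7
nums[mid]=7<10: swap nums[2],nums[7]; lo=3,mid=8 → 9 6 7 10 10 10 10 10 13 6 11 11 13
nums[mid]=13>10: swap nums[8],nums[9]; hi=8 → 9 6 7 10 10 10 10 10 6 13 11 11 13
nums[mid]=6<10: swap nums[3],nums[8]; lo=4,mid=9 → 9 6 7 6 10 10 10 10 10 13 11 11 13
end: lo=4, hi=8; nums = 9 6 7 6 10 10 10 10 10 13 11 11 13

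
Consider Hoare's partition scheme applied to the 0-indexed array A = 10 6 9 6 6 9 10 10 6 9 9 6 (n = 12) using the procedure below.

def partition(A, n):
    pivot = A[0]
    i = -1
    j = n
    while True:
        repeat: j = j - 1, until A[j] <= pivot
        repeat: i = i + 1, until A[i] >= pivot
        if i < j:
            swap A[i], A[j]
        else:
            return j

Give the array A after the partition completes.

pivot = A[0] = 10; i = -1, j = 12
j→11 (A[11]=6≤10), i→0 (A[0]=10≥10); i<j, swap → 6 6 9 6 6 9 10 10 6 9 9 10
j→10 (A[10]=9≤10), i→6 (A[6]=10≥10); i<j, swap → 6 6 9 6 6 9 9 10 6 9 10 10
j→9 (A[9]=9≤10), i→7 (A[7]=10≥10); i<j, swap → 6 6 9 6 6 9 9 9 6 10 10 10
j→8, i→9; i≥j, return j=8. A = 6 6 9 6 6 9 9 9 6 10 10 10

6 6 9 6 6 9 9 9 6 10 10 10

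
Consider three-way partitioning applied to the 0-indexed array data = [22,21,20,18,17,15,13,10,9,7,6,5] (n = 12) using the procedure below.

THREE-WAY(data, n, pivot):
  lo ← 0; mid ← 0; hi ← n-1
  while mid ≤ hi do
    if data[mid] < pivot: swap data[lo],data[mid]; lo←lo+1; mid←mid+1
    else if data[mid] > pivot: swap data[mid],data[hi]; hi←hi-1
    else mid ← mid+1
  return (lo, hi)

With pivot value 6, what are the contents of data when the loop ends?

[5,6,18,17,15,13,10,9,7,20,21,22]

pivot = 6; lo=0, mid=0, hi=11
data[mid]=22>6: swap data[0],data[11]; hi=10 → [5,21,20,18,17,15,13,10,9,7,6,22]
data[mid]=5<6: swap data[0],data[0]; lo=1,mid=1 → [5,21,20,18,17,15,13,10,9,7,6,22]
data[mid]=21>6: swap data[1],data[10]; hi=9 → [5,6,20,18,17,15,13,10,9,7,21,22]
data[mid]=6=6: mid=2
data[mid]=20>6: swap data[2],data[9]; hi=8 → [5,6,7,18,17,15,13,10,9,20,21,22]
data[mid]=7>6: swap data[2],data[8]; hi=7 → [5,6,9,18,17,15,13,10,7,20,21,22]
data[mid]=9>6: swap data[2],data[7]; hi=6 → [5,6,10,18,17,15,13,9,7,20,21,22]
data[mid]=10>6: swap data[2],data[6]; hi=5 → [5,6,13,18,17,15,10,9,7,20,21,22]
data[mid]=13>6: swap data[2],data[5]; hi=4 → [5,6,15,18,17,13,10,9,7,20,21,22]
data[mid]=15>6: swap data[2],data[4]; hi=3 → [5,6,17,18,15,13,10,9,7,20,21,22]
data[mid]=17>6: swap data[2],data[3]; hi=2 → [5,6,18,17,15,13,10,9,7,20,21,22]
data[mid]=18>6: swap data[2],data[2]; hi=1 → [5,6,18,17,15,13,10,9,7,20,21,22]
end: lo=1, hi=1; data = [5,6,18,17,15,13,10,9,7,20,21,22]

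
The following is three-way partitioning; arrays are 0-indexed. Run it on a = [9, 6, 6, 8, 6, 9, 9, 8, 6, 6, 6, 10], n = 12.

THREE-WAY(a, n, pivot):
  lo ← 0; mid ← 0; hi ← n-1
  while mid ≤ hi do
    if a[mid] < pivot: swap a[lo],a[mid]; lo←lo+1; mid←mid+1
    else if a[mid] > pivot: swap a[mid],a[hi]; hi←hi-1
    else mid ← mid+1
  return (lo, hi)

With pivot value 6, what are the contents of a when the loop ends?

[6, 6, 6, 6, 6, 6, 8, 9, 9, 8, 10, 9]

lo=0 mid=0 hi=11
9>6: swap(0,11), hi=10 ⇒ [10, 6, 6, 8, 6, 9, 9, 8, 6, 6, 6, 9]
10>6: swap(0,10), hi=9 ⇒ [6, 6, 6, 8, 6, 9, 9, 8, 6, 6, 10, 9]
6=6: mid=1
6=6: mid=2
6=6: mid=3
8>6: swap(3,9), hi=8 ⇒ [6, 6, 6, 6, 6, 9, 9, 8, 6, 8, 10, 9]
6=6: mid=4
6=6: mid=5
9>6: swap(5,8), hi=7 ⇒ [6, 6, 6, 6, 6, 6, 9, 8, 9, 8, 10, 9]
6=6: mid=6
9>6: swap(6,7), hi=6 ⇒ [6, 6, 6, 6, 6, 6, 8, 9, 9, 8, 10, 9]
8>6: swap(6,6), hi=5 ⇒ [6, 6, 6, 6, 6, 6, 8, 9, 9, 8, 10, 9]
done. lo=0 hi=5; a=[6, 6, 6, 6, 6, 6, 8, 9, 9, 8, 10, 9]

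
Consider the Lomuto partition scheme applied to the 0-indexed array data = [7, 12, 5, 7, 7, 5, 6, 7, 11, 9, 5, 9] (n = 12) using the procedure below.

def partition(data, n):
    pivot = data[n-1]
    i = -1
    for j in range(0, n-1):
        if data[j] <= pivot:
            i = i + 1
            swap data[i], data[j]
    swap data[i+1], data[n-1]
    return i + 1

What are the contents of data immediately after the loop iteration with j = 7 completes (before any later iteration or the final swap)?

[7, 5, 7, 7, 5, 6, 7, 12, 11, 9, 5, 9]

pivot = data[11] = 9; i = -1
j=0: data[0]=7 ≤ 9 → i=0, swap data[0],data[0] (no change) → [7, 12, 5, 7, 7, 5, 6, 7, 11, 9, 5, 9]
j=1: data[1]=12 > 9 → no swap
j=2: data[2]=5 ≤ 9 → i=1, swap data[1],data[2] → [7, 5, 12, 7, 7, 5, 6, 7, 11, 9, 5, 9]
j=3: data[3]=7 ≤ 9 → i=2, swap data[2],data[3] → [7, 5, 7, 12, 7, 5, 6, 7, 11, 9, 5, 9]
j=4: data[4]=7 ≤ 9 → i=3, swap data[3],data[4] → [7, 5, 7, 7, 12, 5, 6, 7, 11, 9, 5, 9]
j=5: data[5]=5 ≤ 9 → i=4, swap data[4],data[5] → [7, 5, 7, 7, 5, 12, 6, 7, 11, 9, 5, 9]
j=6: data[6]=6 ≤ 9 → i=5, swap data[5],data[6] → [7, 5, 7, 7, 5, 6, 12, 7, 11, 9, 5, 9]
j=7: data[7]=7 ≤ 9 → i=6, swap data[6],data[7] → [7, 5, 7, 7, 5, 6, 7, 12, 11, 9, 5, 9]
(after j=7) data = [7, 5, 7, 7, 5, 6, 7, 12, 11, 9, 5, 9]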